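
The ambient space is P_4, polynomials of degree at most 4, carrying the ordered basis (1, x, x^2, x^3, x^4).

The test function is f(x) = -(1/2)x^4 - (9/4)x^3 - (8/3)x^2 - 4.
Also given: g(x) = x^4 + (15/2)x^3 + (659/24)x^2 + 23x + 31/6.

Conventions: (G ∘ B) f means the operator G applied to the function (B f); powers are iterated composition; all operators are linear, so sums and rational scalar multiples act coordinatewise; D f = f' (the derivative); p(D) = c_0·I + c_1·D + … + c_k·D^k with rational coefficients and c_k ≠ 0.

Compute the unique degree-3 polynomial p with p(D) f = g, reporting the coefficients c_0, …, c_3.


p(D) = -2·I − (3/2)·D − 2·D^2 + D^3, i.e. c_0 = -2, c_1 = -3/2, c_2 = -2, c_3 = 1

D^0 f = -(1/2)x^4 - (9/4)x^3 - (8/3)x^2 - 4
D^1 f = -2x^3 - (27/4)x^2 - (16/3)x
D^2 f = -6x^2 - (27/2)x - 16/3
D^3 f = -12x - 27/2
matching coefficients of g against c_0 f + c_1 Df + … from the top degree down determines the c_i
solution: c_0 = -2, c_1 = -3/2, c_2 = -2, c_3 = 1


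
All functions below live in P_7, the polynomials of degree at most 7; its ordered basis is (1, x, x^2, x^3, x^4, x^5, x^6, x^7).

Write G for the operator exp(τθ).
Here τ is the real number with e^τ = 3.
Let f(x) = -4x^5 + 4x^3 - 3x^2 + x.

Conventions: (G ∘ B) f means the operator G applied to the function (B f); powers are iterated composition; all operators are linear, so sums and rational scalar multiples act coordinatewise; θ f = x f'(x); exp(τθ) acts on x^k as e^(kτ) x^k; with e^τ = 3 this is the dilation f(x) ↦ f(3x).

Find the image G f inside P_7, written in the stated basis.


exp(τθ) x^k = e^(kτ) x^k; with e^τ = 3 this sends x^k to 3^k x^k
x ↦ 3 x
x^2 ↦ 9 x^2
x^3 ↦ 27 x^3
x^5 ↦ 243 x^5
applying this coordinatewise to f: exp(τθ) f = -972x^5 + 108x^3 - 27x^2 + 3x

g(x) = -972x^5 + 108x^3 - 27x^2 + 3x


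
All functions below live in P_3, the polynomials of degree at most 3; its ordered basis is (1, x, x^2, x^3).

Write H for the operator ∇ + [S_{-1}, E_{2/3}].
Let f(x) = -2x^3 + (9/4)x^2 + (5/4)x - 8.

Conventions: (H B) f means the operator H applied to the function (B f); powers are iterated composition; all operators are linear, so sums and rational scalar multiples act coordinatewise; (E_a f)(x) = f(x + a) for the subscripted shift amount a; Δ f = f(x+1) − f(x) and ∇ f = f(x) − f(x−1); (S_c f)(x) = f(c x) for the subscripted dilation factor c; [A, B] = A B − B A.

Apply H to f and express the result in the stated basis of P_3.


∇ f = -6x^2 + (21/2)x - 3
E_{2/3} f = -2x^3 - (7/4)x^2 + (19/12)x - 365/54
S_{-1} E_{2/3} f = 2x^3 - (7/4)x^2 - (19/12)x - 365/54
S_{-1} f = 2x^3 + (9/4)x^2 - (5/4)x - 8
E_{2/3} S_{-1} f = 2x^3 + (25/4)x^2 + (53/12)x - 391/54
[S_{-1}, E_{2/3}] f = -8x^2 - 6x + 13/27
(∇ + [S_{-1}, E_{2/3}]) f = -14x^2 + (9/2)x - 68/27

the result is g(x) = -14x^2 + (9/2)x - 68/27


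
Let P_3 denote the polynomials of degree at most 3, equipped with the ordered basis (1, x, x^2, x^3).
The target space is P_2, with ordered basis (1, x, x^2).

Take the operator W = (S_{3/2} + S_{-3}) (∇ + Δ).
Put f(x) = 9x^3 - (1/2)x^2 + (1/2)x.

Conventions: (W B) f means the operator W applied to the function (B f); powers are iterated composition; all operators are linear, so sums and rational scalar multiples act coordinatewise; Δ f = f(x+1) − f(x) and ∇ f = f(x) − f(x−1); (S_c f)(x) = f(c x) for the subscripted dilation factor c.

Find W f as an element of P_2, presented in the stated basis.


∇ f = 27x^2 - 28x + 10
Δ f = 27x^2 + 26x + 9
(∇ + Δ) f = 54x^2 - 2x + 19
S_{3/2} (∇ + Δ) f = (243/2)x^2 - 3x + 19
S_{-3} (∇ + Δ) f = 486x^2 + 6x + 19
(S_{3/2} + S_{-3}) (∇ + Δ) f = (1215/2)x^2 + 3x + 38

the result is g(x) = (1215/2)x^2 + 3x + 38


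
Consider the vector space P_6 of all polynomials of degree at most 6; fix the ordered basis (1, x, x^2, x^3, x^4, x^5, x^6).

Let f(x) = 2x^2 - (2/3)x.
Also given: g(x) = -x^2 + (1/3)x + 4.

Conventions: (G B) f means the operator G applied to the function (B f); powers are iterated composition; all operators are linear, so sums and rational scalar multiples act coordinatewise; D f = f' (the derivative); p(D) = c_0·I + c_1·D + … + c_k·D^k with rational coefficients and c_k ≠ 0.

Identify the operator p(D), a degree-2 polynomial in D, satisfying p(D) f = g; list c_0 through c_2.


c_0 = -1/2, c_1 = 0, c_2 = 1

D^0 f = 2x^2 - (2/3)x
D^1 f = 4x - 2/3
D^2 f = 4
matching coefficients of g against c_0 f + c_1 Df + … from the top degree down determines the c_i
solution: c_0 = -1/2, c_1 = 0, c_2 = 1


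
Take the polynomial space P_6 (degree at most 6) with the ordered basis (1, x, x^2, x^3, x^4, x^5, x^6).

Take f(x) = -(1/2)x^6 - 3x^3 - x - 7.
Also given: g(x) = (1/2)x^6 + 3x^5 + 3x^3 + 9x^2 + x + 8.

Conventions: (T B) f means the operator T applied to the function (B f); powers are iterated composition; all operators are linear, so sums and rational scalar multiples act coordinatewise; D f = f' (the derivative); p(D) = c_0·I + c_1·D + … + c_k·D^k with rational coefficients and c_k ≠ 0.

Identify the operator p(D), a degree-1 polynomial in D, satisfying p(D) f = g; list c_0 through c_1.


D^0 f = -(1/2)x^6 - 3x^3 - x - 7
D^1 f = -3x^5 - 9x^2 - 1
matching coefficients of g against c_0 f + c_1 Df + … from the top degree down determines the c_i
solution: c_0 = -1, c_1 = -1

c_0 = -1, c_1 = -1


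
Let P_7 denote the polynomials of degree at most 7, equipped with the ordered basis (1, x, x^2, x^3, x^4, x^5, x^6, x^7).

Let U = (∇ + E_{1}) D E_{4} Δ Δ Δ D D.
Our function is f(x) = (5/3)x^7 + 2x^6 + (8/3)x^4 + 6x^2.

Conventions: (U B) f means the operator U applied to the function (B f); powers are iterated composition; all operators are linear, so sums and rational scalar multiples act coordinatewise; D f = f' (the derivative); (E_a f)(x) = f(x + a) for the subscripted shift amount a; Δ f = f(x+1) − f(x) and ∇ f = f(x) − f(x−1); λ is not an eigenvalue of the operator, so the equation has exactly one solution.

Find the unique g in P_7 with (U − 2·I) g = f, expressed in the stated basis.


write g with unknown coordinates in the stated basis and equate coefficients in (U − 2·I) g = f
solving from the highest basis element down gives g = -(5/6)x^7 - x^6 - (4/3)x^4 - 3x^2 - 2100x - 16110
check: U g = -4200x - 32220
so U g − 2·g = (5/3)x^7 + 2x^6 + (8/3)x^4 + 6x^2 = f ✓

the result is g(x) = -(5/6)x^7 - x^6 - (4/3)x^4 - 3x^2 - 2100x - 16110


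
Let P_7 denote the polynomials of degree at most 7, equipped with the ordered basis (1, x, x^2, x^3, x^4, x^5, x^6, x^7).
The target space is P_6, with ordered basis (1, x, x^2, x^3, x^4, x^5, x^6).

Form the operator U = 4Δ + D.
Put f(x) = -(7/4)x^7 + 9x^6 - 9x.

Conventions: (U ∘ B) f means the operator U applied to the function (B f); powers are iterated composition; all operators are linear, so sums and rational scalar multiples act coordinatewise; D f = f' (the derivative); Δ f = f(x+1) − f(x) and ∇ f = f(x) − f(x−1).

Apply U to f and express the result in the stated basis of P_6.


the result is g(x) = -(245/4)x^6 + 123x^5 + 295x^4 + 475x^3 + 393x^2 + 167x - 16

Δ f = -(49/4)x^6 + (69/4)x^5 + (295/4)x^4 + (475/4)x^3 + (393/4)x^2 + (167/4)x - 7/4
(4Δ) f = -49x^6 + 69x^5 + 295x^4 + 475x^3 + 393x^2 + 167x - 7
D f = -(49/4)x^6 + 54x^5 - 9
(4Δ + D) f = -(245/4)x^6 + 123x^5 + 295x^4 + 475x^3 + 393x^2 + 167x - 16


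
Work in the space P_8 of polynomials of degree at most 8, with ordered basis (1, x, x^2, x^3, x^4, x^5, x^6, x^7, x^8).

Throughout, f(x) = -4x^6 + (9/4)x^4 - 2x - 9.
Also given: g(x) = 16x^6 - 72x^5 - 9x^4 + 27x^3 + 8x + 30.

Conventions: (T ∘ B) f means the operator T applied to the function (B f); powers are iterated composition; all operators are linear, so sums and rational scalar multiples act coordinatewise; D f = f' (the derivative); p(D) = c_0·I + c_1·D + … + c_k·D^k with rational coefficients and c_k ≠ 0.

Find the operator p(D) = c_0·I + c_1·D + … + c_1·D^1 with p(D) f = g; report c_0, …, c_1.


D^0 f = -4x^6 + (9/4)x^4 - 2x - 9
D^1 f = -24x^5 + 9x^3 - 2
matching coefficients of g against c_0 f + c_1 Df + … from the top degree down determines the c_i
solution: c_0 = -4, c_1 = 3

p(D) = -4·I + 3·D, i.e. c_0 = -4, c_1 = 3


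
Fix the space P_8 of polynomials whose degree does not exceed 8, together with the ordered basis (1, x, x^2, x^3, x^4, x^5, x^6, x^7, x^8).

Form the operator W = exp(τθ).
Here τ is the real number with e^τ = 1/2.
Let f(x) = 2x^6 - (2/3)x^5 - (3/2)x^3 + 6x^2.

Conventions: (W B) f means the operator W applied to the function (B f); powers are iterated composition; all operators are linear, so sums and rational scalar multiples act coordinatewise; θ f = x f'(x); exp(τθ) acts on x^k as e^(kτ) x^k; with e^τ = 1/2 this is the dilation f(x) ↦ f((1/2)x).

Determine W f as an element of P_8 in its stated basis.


the result is g(x) = (1/32)x^6 - (1/48)x^5 - (3/16)x^3 + (3/2)x^2

exp(τθ) x^k = e^(kτ) x^k; with e^τ = 1/2 this sends x^k to (1/2)^k x^k
x^2 ↦ 1/4 x^2
x^3 ↦ 1/8 x^3
x^5 ↦ 1/32 x^5
x^6 ↦ 1/64 x^6
applying this coordinatewise to f: exp(τθ) f = (1/32)x^6 - (1/48)x^5 - (3/16)x^3 + (3/2)x^2


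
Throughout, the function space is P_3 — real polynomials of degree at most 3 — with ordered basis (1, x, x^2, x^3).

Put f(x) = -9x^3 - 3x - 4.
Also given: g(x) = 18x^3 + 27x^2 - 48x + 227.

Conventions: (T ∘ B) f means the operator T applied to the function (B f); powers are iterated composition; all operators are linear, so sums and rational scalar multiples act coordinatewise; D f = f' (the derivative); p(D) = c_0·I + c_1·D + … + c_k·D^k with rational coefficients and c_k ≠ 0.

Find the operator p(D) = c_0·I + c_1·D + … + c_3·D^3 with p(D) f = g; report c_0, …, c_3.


p(D) = -2·I − D + D^2 − 4·D^3, i.e. c_0 = -2, c_1 = -1, c_2 = 1, c_3 = -4

D^0 f = -9x^3 - 3x - 4
D^1 f = -27x^2 - 3
D^2 f = -54x
D^3 f = -54
matching coefficients of g against c_0 f + c_1 Df + … from the top degree down determines the c_i
solution: c_0 = -2, c_1 = -1, c_2 = 1, c_3 = -4


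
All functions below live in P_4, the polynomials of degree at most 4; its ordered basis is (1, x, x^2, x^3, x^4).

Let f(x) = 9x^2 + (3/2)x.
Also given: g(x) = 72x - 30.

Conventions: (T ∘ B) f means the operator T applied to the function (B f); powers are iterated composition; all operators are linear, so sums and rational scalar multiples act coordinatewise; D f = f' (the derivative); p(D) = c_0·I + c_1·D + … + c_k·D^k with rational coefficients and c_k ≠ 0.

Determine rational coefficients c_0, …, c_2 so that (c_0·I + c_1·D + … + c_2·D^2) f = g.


D^0 f = 9x^2 + (3/2)x
D^1 f = 18x + 3/2
D^2 f = 18
matching coefficients of g against c_0 f + c_1 Df + … from the top degree down determines the c_i
solution: c_0 = 0, c_1 = 4, c_2 = -2

c_0 = 0, c_1 = 4, c_2 = -2


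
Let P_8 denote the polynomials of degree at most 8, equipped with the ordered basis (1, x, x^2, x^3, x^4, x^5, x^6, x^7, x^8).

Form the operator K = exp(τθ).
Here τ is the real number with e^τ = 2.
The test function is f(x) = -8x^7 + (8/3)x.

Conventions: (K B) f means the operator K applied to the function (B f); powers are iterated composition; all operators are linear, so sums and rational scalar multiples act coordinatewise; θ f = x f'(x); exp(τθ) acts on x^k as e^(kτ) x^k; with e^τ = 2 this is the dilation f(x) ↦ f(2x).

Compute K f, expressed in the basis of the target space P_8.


exp(τθ) x^k = e^(kτ) x^k; with e^τ = 2 this sends x^k to 2^k x^k
x ↦ 2 x
x^7 ↦ 128 x^7
applying this coordinatewise to f: exp(τθ) f = -1024x^7 + (16/3)x

the result is g(x) = -1024x^7 + (16/3)x


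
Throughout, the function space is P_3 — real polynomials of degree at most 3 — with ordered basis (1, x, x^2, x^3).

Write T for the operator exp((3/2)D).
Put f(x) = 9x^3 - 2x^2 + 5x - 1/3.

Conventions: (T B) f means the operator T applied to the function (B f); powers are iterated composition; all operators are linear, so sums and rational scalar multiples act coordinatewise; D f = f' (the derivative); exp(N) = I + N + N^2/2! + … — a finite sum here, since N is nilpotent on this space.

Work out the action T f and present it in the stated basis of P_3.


g(x) = 9x^3 + (77/2)x^2 + (239/4)x + 793/24

order-1 term: (81/2)x^2 - 6x + 15/2
order-2 term: (243/4)x - 9/2
order-3 term: 243/8
the series for exp((3/2)D) f terminates at order 3
exp((3/2)D) f = 9x^3 + (77/2)x^2 + (239/4)x + 793/24


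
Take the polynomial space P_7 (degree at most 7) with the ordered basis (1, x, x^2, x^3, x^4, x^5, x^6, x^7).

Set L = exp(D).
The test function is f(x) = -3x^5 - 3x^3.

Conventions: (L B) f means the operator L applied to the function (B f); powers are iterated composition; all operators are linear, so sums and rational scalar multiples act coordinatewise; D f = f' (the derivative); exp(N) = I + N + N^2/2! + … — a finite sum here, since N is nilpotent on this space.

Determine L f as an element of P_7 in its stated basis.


g(x) = -3x^5 - 15x^4 - 33x^3 - 39x^2 - 24x - 6

order-1 term: -15x^4 - 9x^2
order-2 term: -30x^3 - 9x
order-3 term: -30x^2 - 3
order-4 term: -15x
order-5 term: -3
the series for exp(D) f terminates at order 5
exp(D) f = -3x^5 - 15x^4 - 33x^3 - 39x^2 - 24x - 6


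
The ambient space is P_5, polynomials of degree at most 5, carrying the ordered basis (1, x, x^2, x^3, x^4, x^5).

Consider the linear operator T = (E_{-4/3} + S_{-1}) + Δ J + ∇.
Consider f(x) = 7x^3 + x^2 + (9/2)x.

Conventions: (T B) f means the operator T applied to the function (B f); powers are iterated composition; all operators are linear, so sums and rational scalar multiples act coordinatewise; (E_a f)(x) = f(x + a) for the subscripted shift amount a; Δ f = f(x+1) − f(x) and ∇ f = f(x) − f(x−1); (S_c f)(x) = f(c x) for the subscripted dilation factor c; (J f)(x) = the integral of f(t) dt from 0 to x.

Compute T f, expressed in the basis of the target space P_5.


E_{-4/3} f = 7x^3 - 27x^2 + (235/6)x - 562/27
S_{-1} f = -7x^3 + x^2 - (9/2)x
(E_{-4/3} + S_{-1}) f = -26x^2 + (104/3)x - 562/27
J f = (7/4)x^4 + (1/3)x^3 + (9/4)x^2
Δ J f = 7x^3 + (23/2)x^2 + (25/2)x + 13/3
∇ f = 21x^2 - 19x + 21/2
((E_{-4/3} + S_{-1}) + Δ J + ∇) f = 7x^3 + (13/2)x^2 + (169/6)x - 323/54

g(x) = 7x^3 + (13/2)x^2 + (169/6)x - 323/54


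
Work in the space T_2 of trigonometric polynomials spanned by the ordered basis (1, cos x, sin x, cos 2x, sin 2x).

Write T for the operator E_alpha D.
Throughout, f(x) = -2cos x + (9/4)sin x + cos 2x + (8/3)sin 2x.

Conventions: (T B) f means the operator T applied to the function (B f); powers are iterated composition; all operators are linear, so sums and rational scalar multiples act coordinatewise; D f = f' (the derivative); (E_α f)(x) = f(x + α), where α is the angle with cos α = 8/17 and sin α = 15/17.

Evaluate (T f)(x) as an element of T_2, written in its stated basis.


D f = (9/4)cos x + 2sin x + (16/3)cos 2x - 2sin 2x
E_alpha D f = (48/17)cos x - (71/68)sin x - (4016/867)cos 2x - (958/289)sin 2x

the image equals g(x) = (48/17)cos x - (71/68)sin x - (4016/867)cos 2x - (958/289)sin 2x


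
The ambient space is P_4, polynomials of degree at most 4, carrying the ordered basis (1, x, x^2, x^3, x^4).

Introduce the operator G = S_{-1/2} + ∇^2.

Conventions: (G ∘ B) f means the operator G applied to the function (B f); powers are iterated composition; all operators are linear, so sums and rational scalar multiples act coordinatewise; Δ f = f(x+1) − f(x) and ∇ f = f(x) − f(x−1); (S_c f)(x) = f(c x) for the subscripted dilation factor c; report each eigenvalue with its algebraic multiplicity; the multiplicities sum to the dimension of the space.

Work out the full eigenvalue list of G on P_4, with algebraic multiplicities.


image of 1: 1
image of x: -(1/2)x
image of x^2: (1/4)x^2 + 2
image of x^3: -(1/8)x^3 + 6x - 6
image of x^4: (1/16)x^4 + 12x^2 - 24x + 14
the matrix is upper triangular; its diagonal is (1, -1/2, 1/4, -1/8, 1/16)
for a triangular matrix the eigenvalues are the diagonal entries, with algebraic multiplicity their repetition count

λ = -1/2 (multiplicity 1), λ = -1/8 (multiplicity 1), λ = 1/16 (multiplicity 1), λ = 1/4 (multiplicity 1), λ = 1 (multiplicity 1)


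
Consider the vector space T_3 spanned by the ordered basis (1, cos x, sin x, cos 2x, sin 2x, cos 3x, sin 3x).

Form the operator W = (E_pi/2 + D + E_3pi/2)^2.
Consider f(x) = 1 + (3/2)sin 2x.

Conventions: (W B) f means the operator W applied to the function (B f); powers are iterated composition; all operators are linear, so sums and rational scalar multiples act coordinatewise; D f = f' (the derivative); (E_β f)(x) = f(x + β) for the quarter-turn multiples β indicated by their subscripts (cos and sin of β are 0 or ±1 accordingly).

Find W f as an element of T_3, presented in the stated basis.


E_pi/2 f = 1 - (3/2)sin 2x
D f = 3cos 2x
E_3pi/2 f = 1 - (3/2)sin 2x
(E_pi/2 + D + E_3pi/2) f = 2 + 3cos 2x - 3sin 2x
E_pi/2 (E_pi/2 + D + E_3pi/2) f = 2 - 3cos 2x + 3sin 2x
D (E_pi/2 + D + E_3pi/2) f = -6cos 2x - 6sin 2x
E_3pi/2 (E_pi/2 + D + E_3pi/2) f = 2 - 3cos 2x + 3sin 2x
(E_pi/2 + D + E_3pi/2) (E_pi/2 + D + E_3pi/2) f = 4 - 12cos 2x

the result is g(x) = 4 - 12cos 2x


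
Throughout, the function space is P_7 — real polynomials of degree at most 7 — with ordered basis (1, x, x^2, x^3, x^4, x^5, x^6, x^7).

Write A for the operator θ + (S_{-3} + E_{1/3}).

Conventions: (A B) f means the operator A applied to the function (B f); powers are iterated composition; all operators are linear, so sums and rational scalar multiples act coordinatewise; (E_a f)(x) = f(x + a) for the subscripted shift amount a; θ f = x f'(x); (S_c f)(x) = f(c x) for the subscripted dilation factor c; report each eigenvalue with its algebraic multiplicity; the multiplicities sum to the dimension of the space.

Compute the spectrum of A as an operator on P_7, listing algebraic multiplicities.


λ = -2179 (multiplicity 1), λ = -237 (multiplicity 1), λ = -23 (multiplicity 1), λ = -1 (multiplicity 1), λ = 2 (multiplicity 1), λ = 12 (multiplicity 1), λ = 86 (multiplicity 1), λ = 736 (multiplicity 1)

image of 1: 2
image of x: -x + 1/3
image of x^2: 12x^2 + (2/3)x + 1/9
image of x^3: -23x^3 + x^2 + (1/3)x + 1/27
image of x^4: 86x^4 + (4/3)x^3 + (2/3)x^2 + (4/27)x + 1/81
image of x^5: -237x^5 + (5/3)x^4 + (10/9)x^3 + (10/27)x^2 + (5/81)x + 1/243
image of x^6: 736x^6 + 2x^5 + (5/3)x^4 + (20/27)x^3 + (5/27)x^2 + (2/81)x + 1/729
image of x^7: -2179x^7 + (7/3)x^6 + (7/3)x^5 + (35/27)x^4 + (35/81)x^3 + (7/81)x^2 + (7/729)x + 1/2187
the matrix is upper triangular; its diagonal is (2, -1, 12, -23, 86, -237, 736, -2179)
for a triangular matrix the eigenvalues are the diagonal entries, with algebraic multiplicity their repetition count


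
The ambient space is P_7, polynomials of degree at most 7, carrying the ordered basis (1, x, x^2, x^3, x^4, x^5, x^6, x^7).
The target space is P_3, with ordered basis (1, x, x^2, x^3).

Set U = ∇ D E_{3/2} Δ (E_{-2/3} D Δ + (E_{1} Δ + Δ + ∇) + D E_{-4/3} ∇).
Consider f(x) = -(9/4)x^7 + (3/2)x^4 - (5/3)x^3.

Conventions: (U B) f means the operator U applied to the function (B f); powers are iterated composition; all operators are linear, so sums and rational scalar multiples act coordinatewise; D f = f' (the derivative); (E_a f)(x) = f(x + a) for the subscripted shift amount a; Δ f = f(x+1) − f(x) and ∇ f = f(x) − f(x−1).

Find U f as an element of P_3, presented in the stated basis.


Δ f = -(63/4)x^6 - (189/4)x^5 - (315/4)x^4 - (291/4)x^3 - (173/4)x^2 - (59/4)x - 29/12
D Δ f = -(189/2)x^5 - (945/4)x^4 - 315x^3 - (873/4)x^2 - (173/2)x - 59/4
E_{-2/3} D Δ f = -(189/2)x^5 + (315/4)x^4 - 105x^3 + (247/4)x^2 - (173/6)x + 181/36
Δ f = -(63/4)x^6 - (189/4)x^5 - (315/4)x^4 - (291/4)x^3 - (173/4)x^2 - (59/4)x - 29/12
E_{1} Δ f = -(63/4)x^6 - (567/4)x^5 - (2205/4)x^4 - (4701/4)x^3 - (5771/4)x^2 - (3861/4)x - 3299/12
Δ f = -(63/4)x^6 - (189/4)x^5 - (315/4)x^4 - (291/4)x^3 - (173/4)x^2 - (59/4)x - 29/12
∇ f = -(63/4)x^6 + (189/4)x^5 - (315/4)x^4 + (339/4)x^3 - (245/4)x^2 + (107/4)x - 65/12
(E_{1} Δ + Δ + ∇) f = -(189/4)x^6 - (567/4)x^5 - (2835/4)x^4 - (4653/4)x^3 - (6189/4)x^2 - (3813/4)x - 1131/4
∇ f = -(63/4)x^6 + (189/4)x^5 - (315/4)x^4 + (339/4)x^3 - (245/4)x^2 + (107/4)x - 65/12
E_{-4/3} ∇ f = -(63/4)x^6 + (693/4)x^5 - (3255/4)x^4 + (25097/12)x^3 - (37283/12)x^2 + (91211/36)x - 287503/324
D E_{-4/3} ∇ f = -(189/2)x^5 + (3465/4)x^4 - 3255x^3 + (25097/4)x^2 - (37283/6)x + 91211/36
(E_{-2/3} D Δ + (E_{1} Δ + Δ + ∇) + D E_{-4/3} ∇) f = -(189/4)x^6 - (1323/4)x^5 + (945/4)x^4 - (18093/4)x^3 + (19155/4)x^2 - (86351/12)x + 27071/12
Δ (E_{-2/3} D Δ + (E_{1} Δ + Δ + ∇) + D E_{-4/3} ∇) f = -(567/2)x^5 - (4725/2)x^4 - (6615/2)x^3 - (32337/2)x^2 - (9969/2)x - 42433/6
E_{3/2} Δ (E_{-2/3} D Δ + (E_{1} Δ + Δ + ∇) + D E_{-4/3} ∇) f = -(567/2)x^5 - (17955/4)x^4 - (95445/4)x^3 - (580113/8)x^2 - (3676335/32)x - 14631137/192
D E_{3/2} Δ (E_{-2/3} D Δ + (E_{1} Δ + Δ + ∇) + D E_{-4/3} ∇) f = -(2835/2)x^4 - 17955x^3 - (286335/4)x^2 - (580113/4)x - 3676335/32
∇ (D E_{3/2}) Δ (E_{-2/3} D Δ + (E_{1} Δ + Δ + ∇) + D E_{-4/3} ∇) f = -5670x^3 - 45360x^2 - (189945/2)x - 89982

g(x) = -5670x^3 - 45360x^2 - (189945/2)x - 89982


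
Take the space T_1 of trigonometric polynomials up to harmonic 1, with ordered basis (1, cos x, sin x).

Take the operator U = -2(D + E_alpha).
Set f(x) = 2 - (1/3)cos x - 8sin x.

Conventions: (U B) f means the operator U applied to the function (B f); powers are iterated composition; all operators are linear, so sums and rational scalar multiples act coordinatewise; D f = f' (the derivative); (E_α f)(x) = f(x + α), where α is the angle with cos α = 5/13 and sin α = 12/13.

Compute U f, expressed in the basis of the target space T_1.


D f = -8cos x + (1/3)sin x
E_alpha f = 2 - (293/39)cos x - (36/13)sin x
(D + E_alpha) f = 2 - (605/39)cos x - (95/39)sin x
(-2(D + E_alpha)) f = -4 + (1210/39)cos x + (190/39)sin x

the result is g(x) = -4 + (1210/39)cos x + (190/39)sin x


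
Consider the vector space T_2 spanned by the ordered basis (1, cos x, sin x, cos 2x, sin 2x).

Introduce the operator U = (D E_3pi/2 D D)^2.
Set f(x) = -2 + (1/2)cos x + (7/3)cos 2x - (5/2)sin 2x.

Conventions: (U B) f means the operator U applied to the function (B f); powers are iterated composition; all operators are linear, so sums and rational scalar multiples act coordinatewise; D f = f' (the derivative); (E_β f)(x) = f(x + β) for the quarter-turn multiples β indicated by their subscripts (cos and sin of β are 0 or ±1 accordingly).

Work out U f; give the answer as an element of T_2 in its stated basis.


D f = -(1/2)sin x - 5cos 2x - (14/3)sin 2x
D D f = -(1/2)cos x - (28/3)cos 2x + 10sin 2x
E_3pi/2 D D f = -(1/2)sin x + (28/3)cos 2x - 10sin 2x
D E_3pi/2 D D f = -(1/2)cos x - 20cos 2x - (56/3)sin 2x
D (D E_3pi/2 D D) f = (1/2)sin x - (112/3)cos 2x + 40sin 2x
D D (D E_3pi/2 D D) f = (1/2)cos x + 80cos 2x + (224/3)sin 2x
E_3pi/2 D D (D E_3pi/2 D D) f = (1/2)sin x - 80cos 2x - (224/3)sin 2x
D E_3pi/2 D D (D E_3pi/2 D D) f = (1/2)cos x - (448/3)cos 2x + 160sin 2x

the image equals g(x) = (1/2)cos x - (448/3)cos 2x + 160sin 2x


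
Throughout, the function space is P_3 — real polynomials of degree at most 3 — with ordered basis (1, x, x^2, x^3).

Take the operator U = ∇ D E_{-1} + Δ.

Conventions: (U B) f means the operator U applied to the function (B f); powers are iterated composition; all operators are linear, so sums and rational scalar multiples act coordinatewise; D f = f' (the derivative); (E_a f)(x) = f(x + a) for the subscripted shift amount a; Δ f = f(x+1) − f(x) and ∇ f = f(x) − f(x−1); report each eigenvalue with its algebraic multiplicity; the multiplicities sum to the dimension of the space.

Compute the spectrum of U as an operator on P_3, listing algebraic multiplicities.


λ = 0 (multiplicity 4)

image of 1: 0
image of x: 1
image of x^2: 2x + 3
image of x^3: 3x^2 + 9x - 8
the matrix is upper triangular; its diagonal is (0, 0, 0, 0)
for a triangular matrix the eigenvalues are the diagonal entries, with algebraic multiplicity their repetition count


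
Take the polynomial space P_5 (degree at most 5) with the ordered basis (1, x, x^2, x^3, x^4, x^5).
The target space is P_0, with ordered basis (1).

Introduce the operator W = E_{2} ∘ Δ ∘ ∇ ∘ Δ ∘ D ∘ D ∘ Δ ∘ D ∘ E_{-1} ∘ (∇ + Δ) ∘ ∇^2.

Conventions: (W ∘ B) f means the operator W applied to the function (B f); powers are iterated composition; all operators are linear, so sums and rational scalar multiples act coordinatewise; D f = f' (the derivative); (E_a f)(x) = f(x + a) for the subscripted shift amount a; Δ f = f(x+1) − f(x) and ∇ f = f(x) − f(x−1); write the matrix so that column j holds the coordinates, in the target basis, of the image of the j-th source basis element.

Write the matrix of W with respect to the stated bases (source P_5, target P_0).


the matrix is [[0, 0, 0, 0, 0, 0]] (rows listed top to bottom)

image of 1: 0
image of x: 0
image of x^2: 0
image of x^3: 0
image of x^4: 0
image of x^5: 0
each image's coordinates form column j of the matrix


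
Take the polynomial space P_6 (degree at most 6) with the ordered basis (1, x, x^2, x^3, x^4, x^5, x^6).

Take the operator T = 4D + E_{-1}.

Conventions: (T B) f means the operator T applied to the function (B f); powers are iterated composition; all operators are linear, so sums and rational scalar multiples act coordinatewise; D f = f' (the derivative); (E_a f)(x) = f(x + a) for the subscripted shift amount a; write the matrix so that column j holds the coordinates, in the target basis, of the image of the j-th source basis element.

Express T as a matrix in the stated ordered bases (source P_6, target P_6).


image of 1: 1
image of x: x + 3
image of x^2: x^2 + 6x + 1
image of x^3: x^3 + 9x^2 + 3x - 1
image of x^4: x^4 + 12x^3 + 6x^2 - 4x + 1
image of x^5: x^5 + 15x^4 + 10x^3 - 10x^2 + 5x - 1
image of x^6: x^6 + 18x^5 + 15x^4 - 20x^3 + 15x^2 - 6x + 1
each image's coordinates form column j of the matrix

the matrix is [[1, 3, 1, -1, 1, -1, 1]; [0, 1, 6, 3, -4, 5, -6]; [0, 0, 1, 9, 6, -10, 15]; [0, 0, 0, 1, 12, 10, -20]; [0, 0, 0, 0, 1, 15, 15]; [0, 0, 0, 0, 0, 1, 18]; [0, 0, 0, 0, 0, 0, 1]] (rows listed top to bottom)


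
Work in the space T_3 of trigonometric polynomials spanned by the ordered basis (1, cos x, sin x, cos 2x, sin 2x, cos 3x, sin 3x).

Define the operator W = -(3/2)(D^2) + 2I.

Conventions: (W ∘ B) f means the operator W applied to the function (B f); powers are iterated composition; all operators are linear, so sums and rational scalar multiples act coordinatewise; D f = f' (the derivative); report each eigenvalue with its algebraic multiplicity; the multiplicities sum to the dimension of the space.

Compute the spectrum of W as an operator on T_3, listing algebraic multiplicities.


λ = 2 (multiplicity 1), λ = 7/2 (multiplicity 2), λ = 8 (multiplicity 2), λ = 31/2 (multiplicity 2)

image of 1: 2
image of cos x: (7/2)cos x
image of sin x: (7/2)sin x
image of cos 2x: 8cos 2x
image of sin 2x: 8sin 2x
image of cos 3x: (31/2)cos 3x
image of sin 3x: (31/2)sin 3x
the matrix is diagonal; its diagonal is (2, 7/2, 7/2, 8, 8, 31/2, 31/2)
for a triangular matrix the eigenvalues are the diagonal entries, with algebraic multiplicity their repetition count


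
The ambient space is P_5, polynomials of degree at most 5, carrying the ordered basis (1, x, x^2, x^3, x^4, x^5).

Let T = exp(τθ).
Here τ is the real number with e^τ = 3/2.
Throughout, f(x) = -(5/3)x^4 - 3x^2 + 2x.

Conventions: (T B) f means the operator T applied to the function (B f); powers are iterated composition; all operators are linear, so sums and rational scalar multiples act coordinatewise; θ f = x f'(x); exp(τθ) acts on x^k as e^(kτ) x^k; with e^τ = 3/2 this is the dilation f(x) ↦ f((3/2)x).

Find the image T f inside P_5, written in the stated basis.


the result is g(x) = -(135/16)x^4 - (27/4)x^2 + 3x

exp(τθ) x^k = e^(kτ) x^k; with e^τ = 3/2 this sends x^k to (3/2)^k x^k
x ↦ 3/2 x
x^2 ↦ 9/4 x^2
x^4 ↦ 81/16 x^4
applying this coordinatewise to f: exp(τθ) f = -(135/16)x^4 - (27/4)x^2 + 3x


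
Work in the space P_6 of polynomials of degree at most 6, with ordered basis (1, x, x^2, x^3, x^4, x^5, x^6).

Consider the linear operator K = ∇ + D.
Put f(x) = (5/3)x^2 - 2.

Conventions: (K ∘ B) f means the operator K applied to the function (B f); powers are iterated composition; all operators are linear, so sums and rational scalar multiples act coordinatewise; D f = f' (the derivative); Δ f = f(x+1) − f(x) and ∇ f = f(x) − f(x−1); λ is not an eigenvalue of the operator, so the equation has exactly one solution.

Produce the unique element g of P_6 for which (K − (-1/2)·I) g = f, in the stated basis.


write g with unknown coordinates in the stated basis and equate coefficients in (K − (-1/2)·I) g = f
solving from the highest basis element down gives g = (10/3)x^2 - (80/3)x + 328/3
check: K g = (40/3)x - 170/3
so K g − (-1/2)·g = (5/3)x^2 - 2 = f ✓

the result is g(x) = (10/3)x^2 - (80/3)x + 328/3


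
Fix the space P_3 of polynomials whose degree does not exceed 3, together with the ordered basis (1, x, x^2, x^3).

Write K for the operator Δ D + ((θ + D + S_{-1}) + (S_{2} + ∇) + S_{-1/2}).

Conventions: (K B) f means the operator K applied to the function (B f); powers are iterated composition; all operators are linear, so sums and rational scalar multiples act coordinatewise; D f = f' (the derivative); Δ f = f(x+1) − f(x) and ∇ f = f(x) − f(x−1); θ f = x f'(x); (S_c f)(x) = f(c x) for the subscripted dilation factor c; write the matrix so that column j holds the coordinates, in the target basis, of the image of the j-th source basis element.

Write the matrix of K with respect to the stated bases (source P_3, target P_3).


image of 1: 3
image of x: (3/2)x + 2
image of x^2: (29/4)x^2 + 4x + 1
image of x^3: (79/8)x^3 + 6x^2 + 3x + 4
each image's coordinates form column j of the matrix

the matrix is [[3, 2, 1, 4]; [0, 3/2, 4, 3]; [0, 0, 29/4, 6]; [0, 0, 0, 79/8]] (rows listed top to bottom)


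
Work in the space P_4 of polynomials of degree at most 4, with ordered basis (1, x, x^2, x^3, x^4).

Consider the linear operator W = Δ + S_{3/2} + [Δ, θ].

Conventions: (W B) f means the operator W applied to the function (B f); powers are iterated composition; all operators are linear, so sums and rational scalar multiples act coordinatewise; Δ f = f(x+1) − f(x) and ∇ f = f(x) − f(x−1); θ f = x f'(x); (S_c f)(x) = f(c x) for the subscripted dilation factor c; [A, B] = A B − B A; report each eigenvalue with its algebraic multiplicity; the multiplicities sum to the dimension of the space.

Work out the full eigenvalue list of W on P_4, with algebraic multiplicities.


image of 1: 1
image of x: (3/2)x + 2
image of x^2: (9/4)x^2 + 4x + 3
image of x^3: (27/8)x^3 + 6x^2 + 9x + 4
image of x^4: (81/16)x^4 + 8x^3 + 18x^2 + 16x + 5
the matrix is upper triangular; its diagonal is (1, 3/2, 9/4, 27/8, 81/16)
for a triangular matrix the eigenvalues are the diagonal entries, with algebraic multiplicity their repetition count

λ = 1 (multiplicity 1), λ = 3/2 (multiplicity 1), λ = 9/4 (multiplicity 1), λ = 27/8 (multiplicity 1), λ = 81/16 (multiplicity 1)


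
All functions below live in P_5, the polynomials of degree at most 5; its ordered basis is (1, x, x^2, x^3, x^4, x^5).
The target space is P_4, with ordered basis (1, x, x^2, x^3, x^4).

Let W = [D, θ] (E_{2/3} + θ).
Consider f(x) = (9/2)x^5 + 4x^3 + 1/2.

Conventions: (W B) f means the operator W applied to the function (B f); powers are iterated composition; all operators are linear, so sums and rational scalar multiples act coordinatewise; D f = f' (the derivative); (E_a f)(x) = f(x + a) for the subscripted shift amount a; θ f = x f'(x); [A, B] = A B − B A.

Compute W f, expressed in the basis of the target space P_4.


the image equals g(x) = 135x^4 + 60x^3 + 108x^2 + (128/3)x + 88/9

E_{2/3} f = (9/2)x^5 + 15x^4 + 24x^3 + (64/3)x^2 + (88/9)x + 41/18
θ f = (45/2)x^5 + 12x^3
(E_{2/3} + θ) f = 27x^5 + 15x^4 + 36x^3 + (64/3)x^2 + (88/9)x + 41/18
θ (E_{2/3} + θ) f = 135x^5 + 60x^4 + 108x^3 + (128/3)x^2 + (88/9)x
D θ (E_{2/3} + θ) f = 675x^4 + 240x^3 + 324x^2 + (256/3)x + 88/9
D (E_{2/3} + θ) f = 135x^4 + 60x^3 + 108x^2 + (128/3)x + 88/9
θ D (E_{2/3} + θ) f = 540x^4 + 180x^3 + 216x^2 + (128/3)x
[D, θ] (E_{2/3} + θ) f = 135x^4 + 60x^3 + 108x^2 + (128/3)x + 88/9


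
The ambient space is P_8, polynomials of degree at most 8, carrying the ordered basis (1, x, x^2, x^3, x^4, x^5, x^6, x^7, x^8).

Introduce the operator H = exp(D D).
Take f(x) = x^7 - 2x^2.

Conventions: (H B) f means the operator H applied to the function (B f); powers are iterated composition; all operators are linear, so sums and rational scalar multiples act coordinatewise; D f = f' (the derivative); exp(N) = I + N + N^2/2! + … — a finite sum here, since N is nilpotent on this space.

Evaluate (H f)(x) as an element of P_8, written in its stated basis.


order-1 term: 42x^5 - 4
order-2 term: 420x^3
order-3 term: 840x
the series for exp(D D) f terminates at order 3
exp(D D) f = x^7 + 42x^5 + 420x^3 - 2x^2 + 840x - 4

g(x) = x^7 + 42x^5 + 420x^3 - 2x^2 + 840x - 4


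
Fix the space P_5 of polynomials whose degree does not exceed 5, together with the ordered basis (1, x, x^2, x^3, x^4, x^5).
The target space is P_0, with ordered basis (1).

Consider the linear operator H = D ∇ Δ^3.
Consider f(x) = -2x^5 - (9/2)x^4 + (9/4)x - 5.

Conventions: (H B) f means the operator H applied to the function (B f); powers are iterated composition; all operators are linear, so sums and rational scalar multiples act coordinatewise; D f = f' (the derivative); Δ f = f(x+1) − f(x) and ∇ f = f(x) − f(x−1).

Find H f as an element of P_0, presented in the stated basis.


Δ f = -10x^4 - 38x^3 - 47x^2 - 28x - 17/4
Δ Δ f = -40x^3 - 174x^2 - 248x - 123
Δ Δ Δ f = -120x^2 - 468x - 462
∇ Δ^3 f = -240x - 348
D ∇ Δ^3 f = -240

g(x) = -240


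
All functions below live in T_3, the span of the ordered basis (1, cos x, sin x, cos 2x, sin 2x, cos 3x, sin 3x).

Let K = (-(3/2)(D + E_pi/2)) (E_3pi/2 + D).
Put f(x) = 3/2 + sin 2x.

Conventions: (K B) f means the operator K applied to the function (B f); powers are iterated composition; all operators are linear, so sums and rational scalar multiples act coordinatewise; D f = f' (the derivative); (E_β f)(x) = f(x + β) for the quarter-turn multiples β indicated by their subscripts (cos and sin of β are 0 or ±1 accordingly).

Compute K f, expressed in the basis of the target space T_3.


E_3pi/2 f = 3/2 - sin 2x
D f = 2cos 2x
(E_3pi/2 + D) f = 3/2 + 2cos 2x - sin 2x
D (E_3pi/2 + D) f = -2cos 2x - 4sin 2x
E_pi/2 (E_3pi/2 + D) f = 3/2 - 2cos 2x + sin 2x
(D + E_pi/2) (E_3pi/2 + D) f = 3/2 - 4cos 2x - 3sin 2x
(-(3/2)(D + E_pi/2)) (E_3pi/2 + D) f = -9/4 + 6cos 2x + (9/2)sin 2x

the image equals g(x) = -9/4 + 6cos 2x + (9/2)sin 2x


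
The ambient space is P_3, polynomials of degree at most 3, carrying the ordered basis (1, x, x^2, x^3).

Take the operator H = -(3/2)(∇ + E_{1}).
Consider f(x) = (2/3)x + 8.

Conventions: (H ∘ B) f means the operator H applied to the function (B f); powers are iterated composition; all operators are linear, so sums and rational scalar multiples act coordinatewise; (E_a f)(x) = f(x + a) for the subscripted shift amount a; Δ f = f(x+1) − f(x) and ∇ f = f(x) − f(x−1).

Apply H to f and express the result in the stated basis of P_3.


∇ f = 2/3
E_{1} f = (2/3)x + 26/3
(∇ + E_{1}) f = (2/3)x + 28/3
(-(3/2)(∇ + E_{1})) f = -x - 14

the image equals g(x) = -x - 14


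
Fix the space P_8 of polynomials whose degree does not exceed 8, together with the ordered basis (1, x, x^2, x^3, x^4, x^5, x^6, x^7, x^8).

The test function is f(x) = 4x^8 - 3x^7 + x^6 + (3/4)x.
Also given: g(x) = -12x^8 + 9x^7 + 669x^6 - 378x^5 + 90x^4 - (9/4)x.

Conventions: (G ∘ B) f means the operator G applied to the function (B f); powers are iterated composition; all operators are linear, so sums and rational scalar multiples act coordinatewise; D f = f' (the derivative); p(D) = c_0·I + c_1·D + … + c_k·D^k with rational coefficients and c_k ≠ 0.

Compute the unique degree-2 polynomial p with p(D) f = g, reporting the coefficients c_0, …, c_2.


c_0 = -3, c_1 = 0, c_2 = 3

D^0 f = 4x^8 - 3x^7 + x^6 + (3/4)x
D^1 f = 32x^7 - 21x^6 + 6x^5 + 3/4
D^2 f = 224x^6 - 126x^5 + 30x^4
matching coefficients of g against c_0 f + c_1 Df + … from the top degree down determines the c_i
solution: c_0 = -3, c_1 = 0, c_2 = 3


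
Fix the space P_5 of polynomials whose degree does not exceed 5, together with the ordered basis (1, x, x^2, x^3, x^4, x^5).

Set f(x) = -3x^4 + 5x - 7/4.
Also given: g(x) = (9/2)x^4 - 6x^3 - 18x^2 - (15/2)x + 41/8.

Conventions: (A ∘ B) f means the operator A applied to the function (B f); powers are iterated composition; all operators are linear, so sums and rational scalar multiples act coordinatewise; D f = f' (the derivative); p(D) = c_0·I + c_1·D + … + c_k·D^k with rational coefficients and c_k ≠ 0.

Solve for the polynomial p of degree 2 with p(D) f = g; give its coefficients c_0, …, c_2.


p(D) = -(3/2)·I + (1/2)·D + (1/2)·D^2, i.e. c_0 = -3/2, c_1 = 1/2, c_2 = 1/2

D^0 f = -3x^4 + 5x - 7/4
D^1 f = -12x^3 + 5
D^2 f = -36x^2
matching coefficients of g against c_0 f + c_1 Df + … from the top degree down determines the c_i
solution: c_0 = -3/2, c_1 = 1/2, c_2 = 1/2


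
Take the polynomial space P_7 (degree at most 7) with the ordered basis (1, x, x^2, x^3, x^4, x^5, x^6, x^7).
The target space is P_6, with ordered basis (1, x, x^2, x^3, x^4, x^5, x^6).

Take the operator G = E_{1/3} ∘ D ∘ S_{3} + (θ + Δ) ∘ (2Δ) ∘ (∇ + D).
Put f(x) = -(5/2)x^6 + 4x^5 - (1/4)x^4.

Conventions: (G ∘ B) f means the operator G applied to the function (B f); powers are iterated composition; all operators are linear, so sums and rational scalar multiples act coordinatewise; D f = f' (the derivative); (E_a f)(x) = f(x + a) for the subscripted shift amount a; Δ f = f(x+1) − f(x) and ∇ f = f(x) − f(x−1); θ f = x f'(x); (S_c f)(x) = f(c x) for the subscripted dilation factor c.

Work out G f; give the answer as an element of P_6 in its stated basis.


the result is g(x) = -10935x^5 - 14565x^4 - 6891x^3 - 3075x^2 - 1482x - 406

S_{3} f = -(3645/2)x^6 + 972x^5 - (81/4)x^4
D S_{3} f = -10935x^5 + 4860x^4 - 81x^3
E_{1/3} D S_{3} f = -10935x^5 - 13365x^4 - 5751x^3 - 891x^2 + 18x + 12
∇ f = -15x^5 + (115/2)x^4 - 91x^3 + 79x^2 - 36x + 27/4
D f = -15x^5 + 20x^4 - x^3
(∇ + D) f = -30x^5 + (155/2)x^4 - 92x^3 + 79x^2 - 36x + 27/4
Δ (∇ + D) f = -150x^4 + 10x^3 - 111x^2 + 42x - 3/2
(2Δ) (∇ + D) f = -300x^4 + 20x^3 - 222x^2 + 84x - 3
θ (2Δ) (∇ + D) f = -1200x^4 + 60x^3 - 444x^2 + 84x
Δ (2Δ) (∇ + D) f = -1200x^3 - 1740x^2 - 1584x - 418
(θ + Δ) (2Δ) (∇ + D) f = -1200x^4 - 1140x^3 - 2184x^2 - 1500x - 418
(E_{1/3} ∘ D ∘ S_{3} + (θ + Δ) ∘ (2Δ) ∘ (∇ + D)) f = -10935x^5 - 14565x^4 - 6891x^3 - 3075x^2 - 1482x - 406


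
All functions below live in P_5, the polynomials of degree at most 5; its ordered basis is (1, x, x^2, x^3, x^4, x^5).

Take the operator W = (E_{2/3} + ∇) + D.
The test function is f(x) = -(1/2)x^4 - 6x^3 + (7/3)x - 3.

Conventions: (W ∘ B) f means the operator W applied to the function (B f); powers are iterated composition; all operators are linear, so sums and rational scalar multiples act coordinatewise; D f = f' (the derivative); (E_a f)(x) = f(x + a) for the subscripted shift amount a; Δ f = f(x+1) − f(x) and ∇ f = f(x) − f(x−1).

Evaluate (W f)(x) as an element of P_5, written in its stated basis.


E_{2/3} f = -(1/2)x^4 - (22/3)x^3 - (40/3)x^2 - (169/27)x - 269/81
∇ f = -2x^3 - 15x^2 + 16x - 19/6
(E_{2/3} + ∇) f = -(1/2)x^4 - (28/3)x^3 - (85/3)x^2 + (263/27)x - 1051/162
D f = -2x^3 - 18x^2 + 7/3
((E_{2/3} + ∇) + D) f = -(1/2)x^4 - (34/3)x^3 - (139/3)x^2 + (263/27)x - 673/162

the image equals g(x) = -(1/2)x^4 - (34/3)x^3 - (139/3)x^2 + (263/27)x - 673/162
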